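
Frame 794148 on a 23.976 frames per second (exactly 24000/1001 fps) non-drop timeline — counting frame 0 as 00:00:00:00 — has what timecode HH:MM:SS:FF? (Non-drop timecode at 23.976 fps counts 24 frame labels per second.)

09:11:29:12

794148 ÷ 24 = 33089 full seconds, remainder 12 frames.
33089 s = 9 h 11 min 29 s.
Timecode: 09:11:29:12.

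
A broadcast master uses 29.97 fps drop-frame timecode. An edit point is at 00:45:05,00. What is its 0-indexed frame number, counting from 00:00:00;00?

81068

Complete 10-minute blocks: 4, each 17982 frames → 71928.
Remaining 5 whole minutes in the current block: 1800 + 4 × 1798 = 8992 frames.
Within the current minute: 5 × 30 + 0 − 2 = 148 (labels ;00/;01 skipped at this minute). Total = 71928 + 8992 + 148 = 81068.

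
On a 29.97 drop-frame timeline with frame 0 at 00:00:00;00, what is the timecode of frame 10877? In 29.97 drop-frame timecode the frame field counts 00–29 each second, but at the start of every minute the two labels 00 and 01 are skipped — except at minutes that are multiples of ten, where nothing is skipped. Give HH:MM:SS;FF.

00:06:02;29

Ten DF minutes hold 17982 frames, so frame 10877 lies in block 0 (frames 0–17981) with 10877 frames into that block.
The block's first minute is 1800 frames and the rest 1798 each; 10877 frames reaches minute 6, so 0 × 18 + 6 × 2 = 12 labels have been skipped so far.
Adding those back, label number 10877 + 12 = 10889 at 30 labels/s is 362 s + 29 f = 0 h 6 min 2 s frame 29, i.e. 00:06:02;29.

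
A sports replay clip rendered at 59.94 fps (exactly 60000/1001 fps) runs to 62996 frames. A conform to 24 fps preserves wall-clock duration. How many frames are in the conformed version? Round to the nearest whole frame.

Frames at target rate = 62996 × (24) / (60000/1001) = 15764749/625 ≈ 25223.598.
Nearest whole frame: 25224.

25224 frames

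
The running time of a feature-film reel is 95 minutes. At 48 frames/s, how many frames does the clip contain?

273600 frames

95 min = 5700 s.
Frames = 5700 × 48 = 273600.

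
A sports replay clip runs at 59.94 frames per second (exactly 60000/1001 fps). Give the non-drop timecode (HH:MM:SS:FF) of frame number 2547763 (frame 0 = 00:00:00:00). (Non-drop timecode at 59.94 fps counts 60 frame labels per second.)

2547763 ÷ 60 = 42462 full seconds, remainder 43 frames.
42462 s = 11 h 47 min 42 s.
Timecode: 11:47:42:43.

11:47:42:43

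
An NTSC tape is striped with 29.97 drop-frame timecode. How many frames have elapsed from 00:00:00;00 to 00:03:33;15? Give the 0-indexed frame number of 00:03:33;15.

As if non-drop at 30 labels/s: (0 × 3600 + 3 × 60 + 33) × 30 + 15 = 6405.
Minute boundaries passed: 3; those not divisible by 10: 3 − 0 = 3; dropped labels = 2 × 3 = 6.
Actual frame index = 6405 − 6 = 6399.

6399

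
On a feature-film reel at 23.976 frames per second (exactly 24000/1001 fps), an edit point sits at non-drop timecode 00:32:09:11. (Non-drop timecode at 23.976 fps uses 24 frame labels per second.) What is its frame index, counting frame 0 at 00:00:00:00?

46307

Total seconds to the label: (0 × 3600 + 32 × 60 + 9) = 1929.
Frame index = 1929 × 24 + 11 = 46307.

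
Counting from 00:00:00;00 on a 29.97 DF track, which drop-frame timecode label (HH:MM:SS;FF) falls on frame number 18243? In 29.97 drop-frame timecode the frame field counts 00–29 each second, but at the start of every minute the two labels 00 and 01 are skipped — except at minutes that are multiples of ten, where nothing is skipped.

Each 10-minute DF block holds 10 × 60 × 30 − 9 × 2 = 17982 frames. 18243 ÷ 17982 → 1 full block, remainder 261.
Within the partial block the first minute is 1800 frames and each further minute 1798, so 0 further minute boundaries passed. Total skipped labels = 18 × 1 + 2 × 0 = 18.
Non-drop label index = 18243 + 18 = 18261; at 30 labels/s that is 00:10:08:21, i.e. DF 00:10:08;21.

00:10:08;21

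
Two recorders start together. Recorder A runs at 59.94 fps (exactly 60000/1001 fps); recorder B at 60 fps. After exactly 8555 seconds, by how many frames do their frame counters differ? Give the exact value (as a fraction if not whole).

A emits 60000/1001 × 8555 = 513300000/1001 frames; B emits 60 × 8555 = 513300.
Difference = 513300/1001 frames (≈ 512.7872); B is ahead of A.

513300/1001 frames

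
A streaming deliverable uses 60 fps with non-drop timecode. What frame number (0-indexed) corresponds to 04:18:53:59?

Total seconds to the label: (4 × 3600 + 18 × 60 + 53) = 15533.
Frame index = 15533 × 60 + 59 = 932039.

932039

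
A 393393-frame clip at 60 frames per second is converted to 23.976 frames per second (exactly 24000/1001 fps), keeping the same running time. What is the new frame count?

Target frames = source frames × (target rate / source rate) = 393393 × (24000/1001)/(60) = 393393 × 400/1001 = 157200.

157200 frames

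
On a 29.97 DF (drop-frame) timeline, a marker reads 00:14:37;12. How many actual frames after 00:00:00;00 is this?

26296

Complete 10-minute blocks: 1, each 17982 frames → 17982.
Remaining 4 whole minutes in the current block: 1800 + 3 × 1798 = 7194 frames.
Within the current minute: 37 × 30 + 12 − 2 = 1120 (labels ;00/;01 skipped at this minute). Total = 17982 + 7194 + 1120 = 26296.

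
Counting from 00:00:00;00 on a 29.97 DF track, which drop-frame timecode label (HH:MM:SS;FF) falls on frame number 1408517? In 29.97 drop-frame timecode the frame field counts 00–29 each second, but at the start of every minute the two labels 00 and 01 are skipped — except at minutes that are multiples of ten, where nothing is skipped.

Ten DF minutes hold 17982 frames, so frame 1408517 lies in block 78 (frames 1402596–1420577) with 5921 frames into that block.
The block's first minute is 1800 frames and the rest 1798 each; 5921 frames reaches minute 3, so 78 × 18 + 3 × 2 = 1410 labels have been skipped so far.
Adding those back, label number 1408517 + 1410 = 1409927 at 30 labels/s is 46997 s + 17 f = 13 h 3 min 17 s frame 17, i.e. 13:03:17;17.

13:03:17;17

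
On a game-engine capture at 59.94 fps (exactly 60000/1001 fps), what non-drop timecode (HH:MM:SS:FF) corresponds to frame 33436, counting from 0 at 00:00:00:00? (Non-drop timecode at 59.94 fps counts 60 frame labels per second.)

33436 ÷ 60 = 557 full seconds, remainder 16 frames.
557 s = 0 h 9 min 17 s.
Timecode: 00:09:17:16.

00:09:17:16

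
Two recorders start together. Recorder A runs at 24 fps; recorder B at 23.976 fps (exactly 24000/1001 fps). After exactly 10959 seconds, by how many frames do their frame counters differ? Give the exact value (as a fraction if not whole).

A emits 24 × 10959 = 263016 frames; B emits 24000/1001 × 10959 = 20232000/77.
Difference = 20232/77 frames (≈ 262.7532); B is behind A.

20232/77 frames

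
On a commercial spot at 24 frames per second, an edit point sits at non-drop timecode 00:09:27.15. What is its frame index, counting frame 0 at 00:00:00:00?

frame 13623

Total seconds to the label: (0 × 3600 + 9 × 60 + 27) = 567.
Frame index = 567 × 24 + 15 = 13623.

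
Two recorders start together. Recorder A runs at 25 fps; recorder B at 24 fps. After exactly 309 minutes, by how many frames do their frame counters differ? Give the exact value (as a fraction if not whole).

309 min = 18540 s.
A emits 25 × 18540 = 463500 frames; B emits 24 × 18540 = 444960.
Difference = 18540 frames; B is behind A.

18540 frames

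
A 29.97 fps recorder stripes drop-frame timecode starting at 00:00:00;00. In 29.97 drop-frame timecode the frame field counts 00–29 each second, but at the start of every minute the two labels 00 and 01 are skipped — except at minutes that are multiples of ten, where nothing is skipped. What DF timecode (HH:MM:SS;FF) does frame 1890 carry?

Ten DF minutes hold 17982 frames, so frame 1890 lies in block 0 (frames 0–17981) with 1890 frames into that block.
The block's first minute is 1800 frames and the rest 1798 each; 1890 frames reaches minute 1, so 0 × 18 + 1 × 2 = 2 labels have been skipped so far.
Adding those back, label number 1890 + 2 = 1892 at 30 labels/s is 63 s + 2 f = 0 h 1 min 3 s frame 2, i.e. 00:01:03;02.

00:01:03;02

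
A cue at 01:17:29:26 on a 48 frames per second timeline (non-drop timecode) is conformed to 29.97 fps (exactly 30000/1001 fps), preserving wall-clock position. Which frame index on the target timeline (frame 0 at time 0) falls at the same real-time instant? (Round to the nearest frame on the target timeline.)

frame 139347

Source frame index: (1×3600 + 17×60 + 29) × 48 + 26 = 223178.
Real time: 223178 / (48) = 111589/24 s.
Target frame: (111589/24) × (30000/1001) = 139486250/1001 ≈ 139346.903 → 139347.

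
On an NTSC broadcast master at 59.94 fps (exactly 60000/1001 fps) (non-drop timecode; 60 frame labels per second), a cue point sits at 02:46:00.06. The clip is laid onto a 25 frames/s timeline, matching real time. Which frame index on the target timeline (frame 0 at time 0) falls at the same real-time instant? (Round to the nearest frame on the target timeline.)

frame 249252

Source frame index: (2×3600 + 46×60 + 0) × 60 + 6 = 597606.
Real time: 597606 / (60000/1001) = 99700601/10000 s.
Target frame: (99700601/10000) × (25) = 99700601/400 ≈ 249251.503 → 249252.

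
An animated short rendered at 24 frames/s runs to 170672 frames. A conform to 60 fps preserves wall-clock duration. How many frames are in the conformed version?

426680 frames

Target frames = source frames × (target rate / source rate) = 170672 × (60)/(24) = 170672 × 5/2 = 426680.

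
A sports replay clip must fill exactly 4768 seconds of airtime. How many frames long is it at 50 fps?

238400 frames

Frames = 4768 × 50 = 238400.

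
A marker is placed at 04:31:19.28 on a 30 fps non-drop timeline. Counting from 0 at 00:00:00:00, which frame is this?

488398

Total seconds to the label: (4 × 3600 + 31 × 60 + 19) = 16279.
Frame index = 16279 × 30 + 28 = 488398.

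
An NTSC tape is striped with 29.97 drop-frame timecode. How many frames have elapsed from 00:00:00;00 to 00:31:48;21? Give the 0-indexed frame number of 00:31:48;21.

57205

Complete 10-minute blocks: 3, each 17982 frames → 53946.
Remaining 1 whole minute in the current block: 1800 + 0 × 1798 = 1800 frames.
Within the current minute: 48 × 30 + 21 − 2 = 1459 (labels ;00/;01 skipped at this minute). Total = 53946 + 1800 + 1459 = 57205.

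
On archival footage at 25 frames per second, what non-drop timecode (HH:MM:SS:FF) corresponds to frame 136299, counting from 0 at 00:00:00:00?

136299 ÷ 25 = 5451 full seconds, remainder 24 frames.
5451 s = 1 h 30 min 51 s.
Timecode: 01:30:51:24.

01:30:51:24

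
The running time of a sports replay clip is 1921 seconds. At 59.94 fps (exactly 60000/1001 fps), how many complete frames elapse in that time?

Frames = 1921 × 60000/1001 = 115260000/1001 ≈ 115144.8551.
Complete frames: 115144.

115144 frames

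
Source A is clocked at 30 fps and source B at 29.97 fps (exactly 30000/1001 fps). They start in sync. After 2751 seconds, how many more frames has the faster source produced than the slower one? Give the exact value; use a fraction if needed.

11790/143 frames

A emits 30 × 2751 = 82530 frames; B emits 30000/1001 × 2751 = 11790000/143.
Difference = 11790/143 frames (≈ 82.4476); B is behind A.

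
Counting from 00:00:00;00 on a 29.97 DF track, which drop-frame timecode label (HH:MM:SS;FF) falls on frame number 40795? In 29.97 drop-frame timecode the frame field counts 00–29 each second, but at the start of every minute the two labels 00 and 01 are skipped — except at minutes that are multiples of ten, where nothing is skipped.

Each 10-minute DF block holds 10 × 60 × 30 − 9 × 2 = 17982 frames. 40795 ÷ 17982 → 2 full blocks, remainder 4831.
Within the partial block the first minute is 1800 frames and each further minute 1798, so 2 further minute boundaries passed. Total skipped labels = 18 × 2 + 2 × 2 = 40.
Non-drop label index = 40795 + 40 = 40835; at 30 labels/s that is 00:22:41:05, i.e. DF 00:22:41;05.

00:22:41;05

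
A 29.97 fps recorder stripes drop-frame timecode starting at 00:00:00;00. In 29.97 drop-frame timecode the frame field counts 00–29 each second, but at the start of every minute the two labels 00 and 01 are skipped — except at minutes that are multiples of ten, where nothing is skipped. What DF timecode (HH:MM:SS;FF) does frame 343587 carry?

03:11:04;11

Each 10-minute DF block holds 10 × 60 × 30 − 9 × 2 = 17982 frames. 343587 ÷ 17982 → 19 full blocks, remainder 1929.
Within the partial block the first minute is 1800 frames and each further minute 1798, so 1 further minute boundary passed. Total skipped labels = 18 × 19 + 2 × 1 = 344.
Non-drop label index = 343587 + 344 = 343931; at 30 labels/s that is 03:11:04:11, i.e. DF 03:11:04;11.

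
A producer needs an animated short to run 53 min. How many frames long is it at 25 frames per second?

79500 frames

53 min = 3180 s.
Frames = 3180 × 25 = 79500.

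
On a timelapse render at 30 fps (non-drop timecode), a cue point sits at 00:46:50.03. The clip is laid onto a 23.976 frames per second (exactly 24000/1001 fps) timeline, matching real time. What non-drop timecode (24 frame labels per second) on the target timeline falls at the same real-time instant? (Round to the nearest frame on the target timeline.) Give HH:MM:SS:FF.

00:46:47:07

Source frame index: (0×3600 + 46×60 + 50) × 30 + 3 = 84303.
Real time: 84303 / (30) = 28101/10 s.
Target frame: (28101/10) × (24000/1001) = 67442400/1001 ≈ 67375.025 → 67375.
At 24 labels/s: frame 67375 → 00:46:47:07.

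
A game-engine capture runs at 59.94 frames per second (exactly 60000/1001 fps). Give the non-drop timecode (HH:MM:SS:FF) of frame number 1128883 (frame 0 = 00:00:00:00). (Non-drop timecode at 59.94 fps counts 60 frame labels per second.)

05:13:34:43

1128883 ÷ 60 = 18814 full seconds, remainder 43 frames.
18814 s = 5 h 13 min 34 s.
Timecode: 05:13:34:43.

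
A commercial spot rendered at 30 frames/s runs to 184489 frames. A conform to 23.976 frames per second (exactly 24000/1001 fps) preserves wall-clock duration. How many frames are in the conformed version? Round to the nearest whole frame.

147444 frames

Frames at target rate = 184489 × (24000/1001) / (30) = 147591200/1001 ≈ 147443.756.
Nearest whole frame: 147444.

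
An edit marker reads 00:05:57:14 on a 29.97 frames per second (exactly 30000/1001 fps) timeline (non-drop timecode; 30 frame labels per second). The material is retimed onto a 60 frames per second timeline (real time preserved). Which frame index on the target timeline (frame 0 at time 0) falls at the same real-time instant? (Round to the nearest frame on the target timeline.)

frame 21469

Source frame index: (0×3600 + 5×60 + 57) × 30 + 14 = 10724.
Real time: 10724 / (30000/1001) = 2683681/7500 s.
Target frame: (2683681/7500) × (60) = 2683681/125 ≈ 21469.448 → 21469.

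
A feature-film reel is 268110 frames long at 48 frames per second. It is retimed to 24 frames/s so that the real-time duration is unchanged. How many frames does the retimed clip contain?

134055 frames

Target frames = source frames × (target rate / source rate) = 268110 × (24)/(48) = 268110 × 1/2 = 134055.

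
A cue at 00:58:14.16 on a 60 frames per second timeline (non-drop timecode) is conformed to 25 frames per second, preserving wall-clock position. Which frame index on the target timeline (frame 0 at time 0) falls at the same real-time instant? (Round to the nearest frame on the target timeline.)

frame 87357

Source frame index: (0×3600 + 58×60 + 14) × 60 + 16 = 209656.
Real time: 209656 / (60) = 52414/15 s.
Target frame: (52414/15) × (25) = 262070/3 ≈ 87356.667 → 87357.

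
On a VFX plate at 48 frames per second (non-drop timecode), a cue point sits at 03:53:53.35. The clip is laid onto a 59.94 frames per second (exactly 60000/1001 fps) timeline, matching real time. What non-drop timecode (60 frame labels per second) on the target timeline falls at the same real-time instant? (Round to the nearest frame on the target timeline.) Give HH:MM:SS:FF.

Source frame index: (3×3600 + 53×60 + 53) × 48 + 35 = 673619.
Real time: 673619 / (48) = 673619/48 s.
Target frame: (673619/48) × (60000/1001) = 842023750/1001 ≈ 841182.567 → 841183.
At 60 labels/s: frame 841183 → 03:53:39:43.

03:53:39:43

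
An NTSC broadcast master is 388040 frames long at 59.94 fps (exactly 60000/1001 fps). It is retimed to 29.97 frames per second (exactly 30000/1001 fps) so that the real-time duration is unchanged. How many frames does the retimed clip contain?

Frames at target rate = 388040 × (30000/1001) / (60000/1001) = 194020.

194020 frames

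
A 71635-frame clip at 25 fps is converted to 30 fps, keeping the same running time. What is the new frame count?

85962 frames

Target frames = source frames × (target rate / source rate) = 71635 × (30)/(25) = 71635 × 6/5 = 85962.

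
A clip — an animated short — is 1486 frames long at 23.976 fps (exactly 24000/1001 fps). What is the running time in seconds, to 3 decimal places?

61.979 seconds

Running time = 1486 × 1001/24000 = 743743/12000 s ≈ 61.979 s.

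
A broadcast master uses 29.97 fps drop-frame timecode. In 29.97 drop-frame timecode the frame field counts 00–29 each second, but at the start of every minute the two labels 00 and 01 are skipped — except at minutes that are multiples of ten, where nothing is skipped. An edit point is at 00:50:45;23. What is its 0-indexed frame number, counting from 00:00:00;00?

91283

Complete 10-minute blocks: 5, each 17982 frames → 89910.
Remaining 0 whole minutes in the current block: 0 frames.
Within the current minute: 45 × 30 + 23 = 1373. Total = 89910 + 0 + 1373 = 91283.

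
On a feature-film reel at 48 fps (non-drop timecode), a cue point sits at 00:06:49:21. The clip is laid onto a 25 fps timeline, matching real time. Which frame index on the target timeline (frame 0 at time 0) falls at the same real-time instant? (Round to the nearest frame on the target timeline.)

Source frame index: (0×3600 + 6×60 + 49) × 48 + 21 = 19653.
Real time: 19653 / (48) = 6551/16 s.
Target frame: (6551/16) × (25) = 163775/16 ≈ 10235.938 → 10236.

frame 10236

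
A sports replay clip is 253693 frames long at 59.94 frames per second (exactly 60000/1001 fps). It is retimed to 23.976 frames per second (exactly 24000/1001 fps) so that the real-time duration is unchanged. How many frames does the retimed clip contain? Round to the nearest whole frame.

Frames at target rate = 253693 × (24000/1001) / (60000/1001) = 507386/5 ≈ 101477.200.
Nearest whole frame: 101477.

101477 frames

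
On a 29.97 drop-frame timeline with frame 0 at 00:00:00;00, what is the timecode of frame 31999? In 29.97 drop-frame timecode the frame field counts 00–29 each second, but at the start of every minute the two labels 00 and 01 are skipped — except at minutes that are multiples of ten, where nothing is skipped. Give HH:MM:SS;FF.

00:17:47;21

Ten DF minutes hold 17982 frames, so frame 31999 lies in block 1 (frames 17982–35963) with 14017 frames into that block.
The block's first minute is 1800 frames and the rest 1798 each; 14017 frames reaches minute 7, so 1 × 18 + 7 × 2 = 32 labels have been skipped so far.
Adding those back, label number 31999 + 32 = 32031 at 30 labels/s is 1067 s + 21 f = 0 h 17 min 47 s frame 21, i.e. 00:17:47;21.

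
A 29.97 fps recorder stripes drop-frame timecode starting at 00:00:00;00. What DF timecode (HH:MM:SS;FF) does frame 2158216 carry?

Ten DF minutes hold 17982 frames, so frame 2158216 lies in block 120 (frames 2157840–2175821) with 376 frames into that block.
The block's first minute is 1800 frames and the rest 1798 each; 376 frames reaches minute 0, so 120 × 18 + 0 × 2 = 2160 labels have been skipped so far.
Adding those back, label number 2158216 + 2160 = 2160376 at 30 labels/s is 72012 s + 16 f = 20 h 0 min 12 s frame 16, i.e. 20:00:12;16.

20:00:12;16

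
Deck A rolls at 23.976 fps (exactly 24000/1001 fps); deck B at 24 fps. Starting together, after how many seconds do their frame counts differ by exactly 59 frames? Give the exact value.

The gap grows by |24 − 24000/1001| = 24/1001 frames per second.
Time for a 59-frame gap: 59 ÷ (24/1001) = 59059/24 s.

59059/24 seconds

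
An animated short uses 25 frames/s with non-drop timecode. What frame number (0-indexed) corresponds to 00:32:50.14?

Total seconds to the label: (0 × 3600 + 32 × 60 + 50) = 1970.
Frame index = 1970 × 25 + 14 = 49264.

frame 49264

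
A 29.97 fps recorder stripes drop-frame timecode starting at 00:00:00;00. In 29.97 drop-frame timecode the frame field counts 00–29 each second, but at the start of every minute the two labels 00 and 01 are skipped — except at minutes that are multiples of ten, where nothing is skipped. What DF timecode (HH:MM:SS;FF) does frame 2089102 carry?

Each 10-minute DF block holds 10 × 60 × 30 − 9 × 2 = 17982 frames. 2089102 ÷ 17982 → 116 full blocks, remainder 3190.
Within the partial block the first minute is 1800 frames and each further minute 1798, so 1 further minute boundary passed. Total skipped labels = 18 × 116 + 2 × 1 = 2090.
Non-drop label index = 2089102 + 2090 = 2091192; at 30 labels/s that is 19:21:46:12, i.e. DF 19:21:46;12.

19:21:46;12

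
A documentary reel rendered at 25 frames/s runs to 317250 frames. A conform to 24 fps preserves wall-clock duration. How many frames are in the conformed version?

304560 frames

Target frames = source frames × (target rate / source rate) = 317250 × (24)/(25) = 317250 × 24/25 = 304560.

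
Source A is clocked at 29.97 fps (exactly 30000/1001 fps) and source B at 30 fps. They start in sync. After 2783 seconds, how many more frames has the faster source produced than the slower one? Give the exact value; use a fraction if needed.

A emits 30000/1001 × 2783 = 7590000/91 frames; B emits 30 × 2783 = 83490.
Difference = 7590/91 frames (≈ 83.4066); B is ahead of A.

7590/91 frames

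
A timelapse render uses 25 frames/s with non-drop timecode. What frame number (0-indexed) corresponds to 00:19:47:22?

frame 29697

Total seconds to the label: (0 × 3600 + 19 × 60 + 47) = 1187.
Frame index = 1187 × 25 + 22 = 29697.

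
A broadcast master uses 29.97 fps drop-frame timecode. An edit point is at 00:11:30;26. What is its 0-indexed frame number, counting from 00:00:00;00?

20706

Complete 10-minute blocks: 1, each 17982 frames → 17982.
Remaining 1 whole minute in the current block: 1800 + 0 × 1798 = 1800 frames.
Within the current minute: 30 × 30 + 26 − 2 = 924 (labels ;00/;01 skipped at this minute). Total = 17982 + 1800 + 924 = 20706.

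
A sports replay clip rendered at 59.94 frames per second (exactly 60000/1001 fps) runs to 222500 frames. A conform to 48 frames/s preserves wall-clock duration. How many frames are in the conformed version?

Target frames = source frames × (target rate / source rate) = 222500 × (48)/(60000/1001) = 222500 × 1001/1250 = 178178.

178178 frames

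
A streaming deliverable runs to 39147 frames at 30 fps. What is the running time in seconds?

1304.9 seconds

Running time = 39147 / (30) = 1304.9 s.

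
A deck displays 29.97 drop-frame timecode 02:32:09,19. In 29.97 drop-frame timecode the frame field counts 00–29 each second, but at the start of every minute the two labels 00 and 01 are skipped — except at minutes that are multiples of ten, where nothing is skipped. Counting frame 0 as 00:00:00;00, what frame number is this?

273615

Complete 10-minute blocks: 15, each 17982 frames → 269730.
Remaining 2 whole minutes in the current block: 1800 + 1 × 1798 = 3598 frames.
Within the current minute: 9 × 30 + 19 − 2 = 287 (labels ;00/;01 skipped at this minute). Total = 269730 + 3598 + 287 = 273615.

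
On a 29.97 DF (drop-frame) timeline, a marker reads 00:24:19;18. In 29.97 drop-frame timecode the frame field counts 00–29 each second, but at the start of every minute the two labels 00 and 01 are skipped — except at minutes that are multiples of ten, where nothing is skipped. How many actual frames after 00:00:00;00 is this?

As if non-drop at 30 labels/s: (0 × 3600 + 24 × 60 + 19) × 30 + 18 = 43788.
Minute boundaries passed: 24; those not divisible by 10: 24 − 2 = 22; dropped labels = 2 × 22 = 44.
Actual frame index = 43788 − 44 = 43744.

43744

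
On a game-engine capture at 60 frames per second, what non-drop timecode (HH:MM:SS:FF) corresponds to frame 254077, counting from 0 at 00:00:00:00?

01:10:34:37

254077 ÷ 60 = 4234 full seconds, remainder 37 frames.
4234 s = 1 h 10 min 34 s.
Timecode: 01:10:34:37.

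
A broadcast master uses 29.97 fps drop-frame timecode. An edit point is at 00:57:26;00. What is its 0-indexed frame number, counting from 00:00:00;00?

103276

Complete 10-minute blocks: 5, each 17982 frames → 89910.
Remaining 7 whole minutes in the current block: 1800 + 6 × 1798 = 12588 frames.
Within the current minute: 26 × 30 + 0 − 2 = 778 (labels ;00/;01 skipped at this minute). Total = 89910 + 12588 + 778 = 103276.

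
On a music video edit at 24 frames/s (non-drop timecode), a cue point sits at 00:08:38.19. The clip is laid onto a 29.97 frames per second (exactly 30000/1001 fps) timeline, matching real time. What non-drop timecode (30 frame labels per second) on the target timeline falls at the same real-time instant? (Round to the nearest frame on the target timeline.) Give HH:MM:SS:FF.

Source frame index: (0×3600 + 8×60 + 38) × 24 + 19 = 12451.
Real time: 12451 / (24) = 12451/24 s.
Target frame: (12451/24) × (30000/1001) = 15563750/1001 ≈ 15548.202 → 15548.
At 30 labels/s: frame 15548 → 00:08:38:08.

00:08:38:08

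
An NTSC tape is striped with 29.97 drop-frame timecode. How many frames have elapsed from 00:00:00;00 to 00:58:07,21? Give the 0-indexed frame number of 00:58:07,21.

104525

Complete 10-minute blocks: 5, each 17982 frames → 89910.
Remaining 8 whole minutes in the current block: 1800 + 7 × 1798 = 14386 frames.
Within the current minute: 7 × 30 + 21 − 2 = 229 (labels ;00/;01 skipped at this minute). Total = 89910 + 14386 + 229 = 104525.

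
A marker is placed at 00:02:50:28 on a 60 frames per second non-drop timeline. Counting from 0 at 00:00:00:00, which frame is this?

Total seconds to the label: (0 × 3600 + 2 × 60 + 50) = 170.
Frame index = 170 × 60 + 28 = 10228.

frame 10228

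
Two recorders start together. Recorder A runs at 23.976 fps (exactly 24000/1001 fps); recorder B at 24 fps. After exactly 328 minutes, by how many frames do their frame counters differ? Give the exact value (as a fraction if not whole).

472320/1001 frames

328 min = 19680 s.
A emits 24000/1001 × 19680 = 472320000/1001 frames; B emits 24 × 19680 = 472320.
Difference = 472320/1001 frames (≈ 471.8482); B is ahead of A.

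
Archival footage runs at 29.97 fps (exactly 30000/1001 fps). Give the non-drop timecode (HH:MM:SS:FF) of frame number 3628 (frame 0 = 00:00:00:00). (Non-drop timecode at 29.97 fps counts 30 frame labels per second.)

3628 ÷ 30 = 120 full seconds, remainder 28 frames.
120 s = 0 h 2 min 0 s.
Timecode: 00:02:00:28.

00:02:00:28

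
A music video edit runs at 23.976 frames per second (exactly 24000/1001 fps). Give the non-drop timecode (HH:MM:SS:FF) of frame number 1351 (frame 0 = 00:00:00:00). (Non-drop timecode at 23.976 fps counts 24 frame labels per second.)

00:00:56:07

1351 ÷ 24 = 56 full seconds, remainder 7 frames.
56 s = 0 h 0 min 56 s.
Timecode: 00:00:56:07.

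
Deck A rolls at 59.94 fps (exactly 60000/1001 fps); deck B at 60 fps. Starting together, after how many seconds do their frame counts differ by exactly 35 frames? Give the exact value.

7007/12 seconds

The gap grows by |60 − 60000/1001| = 60/1001 frames per second.
Time for a 35-frame gap: 35 ÷ (60/1001) = 7007/12 s.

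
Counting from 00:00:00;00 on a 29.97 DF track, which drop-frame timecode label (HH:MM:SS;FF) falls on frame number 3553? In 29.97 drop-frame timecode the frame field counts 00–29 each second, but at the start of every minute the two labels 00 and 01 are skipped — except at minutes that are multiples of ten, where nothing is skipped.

Ten DF minutes hold 17982 frames, so frame 3553 lies in block 0 (frames 0–17981) with 3553 frames into that block.
The block's first minute is 1800 frames and the rest 1798 each; 3553 frames reaches minute 1, so 0 × 18 + 1 × 2 = 2 labels have been skipped so far.
Adding those back, label number 3553 + 2 = 3555 at 30 labels/s is 118 s + 15 f = 0 h 1 min 58 s frame 15, i.e. 00:01:58;15.

00:01:58;15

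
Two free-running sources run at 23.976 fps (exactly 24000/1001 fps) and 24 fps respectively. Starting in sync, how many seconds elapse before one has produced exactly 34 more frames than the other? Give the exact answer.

17017/12 seconds

The gap grows by |24 − 24000/1001| = 24/1001 frames per second.
Time for a 34-frame gap: 34 ÷ (24/1001) = 17017/12 s.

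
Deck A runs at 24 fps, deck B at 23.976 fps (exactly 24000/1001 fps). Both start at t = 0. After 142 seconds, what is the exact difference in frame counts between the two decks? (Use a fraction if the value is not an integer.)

A emits 24 × 142 = 3408 frames; B emits 24000/1001 × 142 = 3408000/1001.
Difference = 3408/1001 frames (≈ 3.4046); B is behind A.

3408/1001 frames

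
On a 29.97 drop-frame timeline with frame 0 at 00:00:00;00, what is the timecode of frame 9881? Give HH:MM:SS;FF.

Each 10-minute DF block holds 10 × 60 × 30 − 9 × 2 = 17982 frames. 9881 ÷ 17982 → 0 full blocks, remainder 9881.
Within the partial block the first minute is 1800 frames and each further minute 1798, so 5 further minute boundaries passed. Total skipped labels = 18 × 0 + 2 × 5 = 10.
Non-drop label index = 9881 + 10 = 9891; at 30 labels/s that is 00:05:29:21, i.e. DF 00:05:29;21.

00:05:29;21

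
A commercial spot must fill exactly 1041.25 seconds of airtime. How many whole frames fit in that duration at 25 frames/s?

Frames = 1041.25 × 25 = 104125/4 ≈ 26031.2500.
Complete frames: 26031.

26031 frames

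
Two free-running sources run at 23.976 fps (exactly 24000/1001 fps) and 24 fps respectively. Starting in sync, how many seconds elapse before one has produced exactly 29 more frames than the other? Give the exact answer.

29029/24 seconds

The gap grows by |24 − 24000/1001| = 24/1001 frames per second.
Time for a 29-frame gap: 29 ÷ (24/1001) = 29029/24 s.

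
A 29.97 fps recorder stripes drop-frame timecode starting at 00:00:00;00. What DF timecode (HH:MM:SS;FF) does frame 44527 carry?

00:24:45;21

Each 10-minute DF block holds 10 × 60 × 30 − 9 × 2 = 17982 frames. 44527 ÷ 17982 → 2 full blocks, remainder 8563.
Within the partial block the first minute is 1800 frames and each further minute 1798, so 4 further minute boundaries passed. Total skipped labels = 18 × 2 + 2 × 4 = 44.
Non-drop label index = 44527 + 44 = 44571; at 30 labels/s that is 00:24:45:21, i.e. DF 00:24:45;21.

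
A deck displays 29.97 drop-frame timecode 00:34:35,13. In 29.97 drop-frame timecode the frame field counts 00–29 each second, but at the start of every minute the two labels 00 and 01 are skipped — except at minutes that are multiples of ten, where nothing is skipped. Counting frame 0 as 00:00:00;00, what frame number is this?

62201

As if non-drop at 30 labels/s: (0 × 3600 + 34 × 60 + 35) × 30 + 13 = 62263.
Minute boundaries passed: 34; those not divisible by 10: 34 − 3 = 31; dropped labels = 2 × 31 = 62.
Actual frame index = 62263 − 62 = 62201.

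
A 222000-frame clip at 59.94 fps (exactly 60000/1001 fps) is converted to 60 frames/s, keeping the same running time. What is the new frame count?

222222 frames

Target frames = source frames × (target rate / source rate) = 222000 × (60)/(60000/1001) = 222000 × 1001/1000 = 222222.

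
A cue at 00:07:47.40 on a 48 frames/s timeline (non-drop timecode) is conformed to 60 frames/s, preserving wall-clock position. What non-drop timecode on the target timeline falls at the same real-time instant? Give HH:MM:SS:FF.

00:07:47:50

Source frame index: (0×3600 + 7×60 + 47) × 48 + 40 = 22456.
Real time: 22456 / (48) = 2807/6 s.
Target frame: (2807/6) × (60) = 28070.
At 60 labels/s: frame 28070 → 00:07:47:50.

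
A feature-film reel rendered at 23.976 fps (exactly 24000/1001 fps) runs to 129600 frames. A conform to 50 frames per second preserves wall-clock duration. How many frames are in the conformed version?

270270 frames

Target frames = source frames × (target rate / source rate) = 129600 × (50)/(24000/1001) = 129600 × 1001/480 = 270270.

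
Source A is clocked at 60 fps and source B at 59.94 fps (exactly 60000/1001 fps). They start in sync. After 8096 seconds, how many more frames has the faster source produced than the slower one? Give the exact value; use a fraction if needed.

44160/91 frames

A emits 60 × 8096 = 485760 frames; B emits 60000/1001 × 8096 = 44160000/91.
Difference = 44160/91 frames (≈ 485.2747); B is behind A.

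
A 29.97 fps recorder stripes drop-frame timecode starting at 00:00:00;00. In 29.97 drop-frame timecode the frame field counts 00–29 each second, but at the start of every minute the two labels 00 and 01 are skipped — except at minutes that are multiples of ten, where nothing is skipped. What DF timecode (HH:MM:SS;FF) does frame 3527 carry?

00:01:57;19

Each 10-minute DF block holds 10 × 60 × 30 − 9 × 2 = 17982 frames. 3527 ÷ 17982 → 0 full blocks, remainder 3527.
Within the partial block the first minute is 1800 frames and each further minute 1798, so 1 further minute boundary passed. Total skipped labels = 18 × 0 + 2 × 1 = 2.
Non-drop label index = 3527 + 2 = 3529; at 30 labels/s that is 00:01:57:19, i.e. DF 00:01:57;19.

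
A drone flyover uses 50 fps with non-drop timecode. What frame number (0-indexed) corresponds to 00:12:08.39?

36439

Total seconds to the label: (0 × 3600 + 12 × 60 + 8) = 728.
Frame index = 728 × 50 + 39 = 36439.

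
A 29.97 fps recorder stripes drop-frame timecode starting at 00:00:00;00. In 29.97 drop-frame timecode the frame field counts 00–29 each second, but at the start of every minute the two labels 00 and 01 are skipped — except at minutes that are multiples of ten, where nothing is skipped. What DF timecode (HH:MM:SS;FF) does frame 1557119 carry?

Each 10-minute DF block holds 10 × 60 × 30 − 9 × 2 = 17982 frames. 1557119 ÷ 17982 → 86 full blocks, remainder 10667.
Within the partial block the first minute is 1800 frames and each further minute 1798, so 5 further minute boundaries passed. Total skipped labels = 18 × 86 + 2 × 5 = 1558.
Non-drop label index = 1557119 + 1558 = 1558677; at 30 labels/s that is 14:25:55:27, i.e. DF 14:25:55;27.

14:25:55;27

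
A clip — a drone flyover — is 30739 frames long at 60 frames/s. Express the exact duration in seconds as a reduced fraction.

30739/60 seconds

Running time = 30739 ÷ (60) = 30739 × 1/60 = 30739/60 s.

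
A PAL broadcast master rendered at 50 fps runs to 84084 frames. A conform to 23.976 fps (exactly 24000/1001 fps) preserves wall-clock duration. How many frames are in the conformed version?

Target frames = source frames × (target rate / source rate) = 84084 × (24000/1001)/(50) = 84084 × 480/1001 = 40320.

40320 frames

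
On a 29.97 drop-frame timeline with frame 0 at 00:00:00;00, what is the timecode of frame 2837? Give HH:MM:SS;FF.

Ten DF minutes hold 17982 frames, so frame 2837 lies in block 0 (frames 0–17981) with 2837 frames into that block.
The block's first minute is 1800 frames and the rest 1798 each; 2837 frames reaches minute 1, so 0 × 18 + 1 × 2 = 2 labels have been skipped so far.
Adding those back, label number 2837 + 2 = 2839 at 30 labels/s is 94 s + 19 f = 0 h 1 min 34 s frame 19, i.e. 00:01:34;19.

00:01:34;19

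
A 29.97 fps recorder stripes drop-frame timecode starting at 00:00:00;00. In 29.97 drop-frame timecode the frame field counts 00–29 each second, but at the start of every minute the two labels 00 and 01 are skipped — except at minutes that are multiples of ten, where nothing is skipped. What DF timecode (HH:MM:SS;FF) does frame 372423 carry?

03:27:06;17

Ten DF minutes hold 17982 frames, so frame 372423 lies in block 20 (frames 359640–377621) with 12783 frames into that block.
The block's first minute is 1800 frames and the rest 1798 each; 12783 frames reaches minute 7, so 20 × 18 + 7 × 2 = 374 labels have been skipped so far.
Adding those back, label number 372423 + 374 = 372797 at 30 labels/s is 12426 s + 17 f = 3 h 27 min 6 s frame 17, i.e. 03:27:06;17.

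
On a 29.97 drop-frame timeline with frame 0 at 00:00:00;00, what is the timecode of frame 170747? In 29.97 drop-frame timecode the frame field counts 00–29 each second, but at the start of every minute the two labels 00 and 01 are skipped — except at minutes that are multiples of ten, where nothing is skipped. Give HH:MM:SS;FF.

01:34:57;07

Each 10-minute DF block holds 10 × 60 × 30 − 9 × 2 = 17982 frames. 170747 ÷ 17982 → 9 full blocks, remainder 8909.
Within the partial block the first minute is 1800 frames and each further minute 1798, so 4 further minute boundaries passed. Total skipped labels = 18 × 9 + 2 × 4 = 170.
Non-drop label index = 170747 + 170 = 170917; at 30 labels/s that is 01:34:57:07, i.e. DF 01:34:57;07.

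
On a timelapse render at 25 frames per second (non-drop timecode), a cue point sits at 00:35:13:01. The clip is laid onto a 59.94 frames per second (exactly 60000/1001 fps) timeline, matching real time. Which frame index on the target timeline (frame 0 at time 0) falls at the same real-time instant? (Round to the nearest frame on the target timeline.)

Source frame index: (0×3600 + 35×60 + 13) × 25 + 1 = 52826.
Real time: 52826 / (25) = 52826/25 s.
Target frame: (52826/25) × (60000/1001) = 126782400/1001 ≈ 126655.744 → 126656.

frame 126656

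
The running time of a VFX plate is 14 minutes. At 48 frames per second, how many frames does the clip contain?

14 min = 840 s.
Frames = 840 × 48 = 40320.

40320 frames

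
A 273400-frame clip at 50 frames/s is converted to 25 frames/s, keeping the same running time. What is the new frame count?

136700 frames

Target frames = source frames × (target rate / source rate) = 273400 × (25)/(50) = 273400 × 1/2 = 136700.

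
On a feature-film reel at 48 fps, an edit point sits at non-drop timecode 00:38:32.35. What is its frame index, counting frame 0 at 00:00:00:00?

Total seconds to the label: (0 × 3600 + 38 × 60 + 32) = 2312.
Frame index = 2312 × 48 + 35 = 111011.

frame 111011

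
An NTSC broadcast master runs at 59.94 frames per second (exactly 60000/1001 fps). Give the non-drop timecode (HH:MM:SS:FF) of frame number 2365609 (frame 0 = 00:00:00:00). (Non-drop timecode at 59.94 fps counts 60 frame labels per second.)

10:57:06:49

2365609 ÷ 60 = 39426 full seconds, remainder 49 frames.
39426 s = 10 h 57 min 6 s.
Timecode: 10:57:06:49.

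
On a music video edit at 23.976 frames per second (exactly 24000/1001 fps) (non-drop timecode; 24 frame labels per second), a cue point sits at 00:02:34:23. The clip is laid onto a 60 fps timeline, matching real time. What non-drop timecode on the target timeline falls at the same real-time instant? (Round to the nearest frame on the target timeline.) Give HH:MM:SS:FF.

00:02:35:07

Source frame index: (0×3600 + 2×60 + 34) × 24 + 23 = 3719.
Real time: 3719 / (24000/1001) = 3722719/24000 s.
Target frame: (3722719/24000) × (60) = 3722719/400 ≈ 9306.798 → 9307.
At 60 labels/s: frame 9307 → 00:02:35:07.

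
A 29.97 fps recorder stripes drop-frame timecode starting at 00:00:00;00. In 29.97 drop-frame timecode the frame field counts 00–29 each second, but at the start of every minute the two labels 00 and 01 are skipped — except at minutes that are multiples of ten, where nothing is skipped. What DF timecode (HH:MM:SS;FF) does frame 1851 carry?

Each 10-minute DF block holds 10 × 60 × 30 − 9 × 2 = 17982 frames. 1851 ÷ 17982 → 0 full blocks, remainder 1851.
Within the partial block the first minute is 1800 frames and each further minute 1798, so 1 further minute boundary passed. Total skipped labels = 18 × 0 + 2 × 1 = 2.
Non-drop label index = 1851 + 2 = 1853; at 30 labels/s that is 00:01:01:23, i.e. DF 00:01:01;23.

00:01:01;23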